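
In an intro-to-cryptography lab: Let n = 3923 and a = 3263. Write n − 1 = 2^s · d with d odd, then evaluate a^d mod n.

1

n − 1 = 3922 = 2^1 · 1961, so s = 1 and d = 1961.
Repeated squaring mod 3923: 3263^1 ≡ 3263, 3263^2 ≡ 147, 3263^4 ≡ 1994, 3263^8 ≡ 2037, 3263^16 ≡ 2758, 3263^32 ≡ 3790, 3263^64 ≡ 1997, 3263^128 ≡ 2241, 3263^256 ≡ 641, 3263^512 ≡ 2889, 3263^1024 ≡ 2100.
1961 = 1024 + 512 + 256 + 128 + 32 + 8 + 1, so 3263^1961 ≡ 2100·2889·641·2241·3790·2037·3263 ≡ 1 (mod 3923).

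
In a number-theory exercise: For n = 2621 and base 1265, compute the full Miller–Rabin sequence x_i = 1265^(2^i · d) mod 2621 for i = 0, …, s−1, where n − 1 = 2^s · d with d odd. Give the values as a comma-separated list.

n − 1 = 2620 = 2^2 · 655, so s = 2 and d = 655.
x_0 = 1265^655 mod 2621 = 472.
x_1 = 472^2 mod 2621 = 2620.

472, 2620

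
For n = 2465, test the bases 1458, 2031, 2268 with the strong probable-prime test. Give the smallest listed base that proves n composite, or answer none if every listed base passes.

2031

n − 1 = 2464 = 2^5 · 77, so s = 5 and d = 77.
Base 1458: x_0 = 1458^77 mod 2465 = 1288. x_0 is neither 1 nor 2464, so continue squaring. x_1 = 1288^2 mod 2465 = 2464. x_1 ≡ −1, so 1458 is not a witness.
Base 2031: x_0 = 2031^77 mod 2465 = 2321. x_0 is neither 1 nor 2464, so continue squaring. x_1 = 2321^2 mod 2465 = 1016. x_2 = 1016^2 mod 2465 = 1886. x_3 = 1886^2 mod 2465 = 1. x_3 = 1 but x_2 ≠ ±1, a nontrivial square root of 1 — 2031 is a witness and 2465 is composite.
Base 2268: x_0 = 2268^77 mod 2465 = 1043. x_0 is neither 1 nor 2464, so continue squaring. x_1 = 1043^2 mod 2465 = 784. x_2 = 784^2 mod 2465 = 871. x_3 = 871^2 mod 2465 = 1886. x_4 = 1886^2 mod 2465 = 1. x_4 = 1 but x_3 ≠ ±1, a nontrivial square root of 1 — 2268 is a witness and 2465 is composite.
The smallest witness among the given bases is 2031.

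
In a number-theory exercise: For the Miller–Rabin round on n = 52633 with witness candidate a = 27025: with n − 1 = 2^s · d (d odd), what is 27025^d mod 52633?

720

n − 1 = 52632 = 2^3 · 6579, so s = 3 and d = 6579.
Repeated squaring mod 52633: 27025^1 ≡ 27025, 27025^2 ≡ 15117, 27025^4 ≡ 43836, 27025^8 ≡ 16699, 27025^16 ≡ 6967, 27025^32 ≡ 11463, 27025^64 ≡ 28401, 27025^128 ≡ 16076, 27025^256 ≡ 9746, 27025^512 ≡ 34584, 27025^1024 ≡ 20764, 27025^2048 ≡ 26793, 27025^4096 ≡ 3362.
6579 = 4096 + 2048 + 256 + 128 + 32 + 16 + 2 + 1, so 27025^6579 ≡ 3362·26793·9746·16076·11463·6967·15117·27025 ≡ 720 (mod 52633).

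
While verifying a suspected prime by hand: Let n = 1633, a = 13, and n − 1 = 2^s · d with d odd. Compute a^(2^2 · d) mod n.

n − 1 = 1632 = 2^5 · 51, so s = 5 and d = 51.
Repeated squaring mod 1633: 13^1 ≡ 13, 13^2 ≡ 169, 13^4 ≡ 800, 13^8 ≡ 1497, 13^16 ≡ 533, 13^32 ≡ 1580.
51 = 32 + 16 + 2 + 1, so 13^51 ≡ 1580·533·169·13 ≡ 745 (mod 1633).
x_0 = 745.
x_1 = 745^2 mod 1633 = 1438.
x_2 = 1438^2 mod 1633 = 466.

466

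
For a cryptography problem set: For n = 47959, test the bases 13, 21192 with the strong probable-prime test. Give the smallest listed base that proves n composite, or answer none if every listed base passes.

n − 1 = 47958 = 2^1 · 23979, so s = 1 and d = 23979.
Base 13: x_0 = 13^23979 mod 47959 = 11234. x_0 ∉ {1, 47958} and s = 1, so 13 is a Miller–Rabin witness and 47959 is composite.
Base 21192: x_0 = 21192^23979 mod 47959 = 19763. x_0 ∉ {1, 47958} and s = 1, so 21192 is a Miller–Rabin witness and 47959 is composite.
The smallest witness among the given bases is 13.

13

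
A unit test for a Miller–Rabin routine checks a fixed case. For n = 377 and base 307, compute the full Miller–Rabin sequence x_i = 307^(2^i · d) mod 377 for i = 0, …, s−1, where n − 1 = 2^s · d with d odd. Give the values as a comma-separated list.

70, 376, 1

n − 1 = 376 = 2^3 · 47, so s = 3 and d = 47.
x_0 = 307^47 mod 377 = 70.
x_1 = 70^2 mod 377 = 376.
x_2 = 376^2 mod 377 = 1.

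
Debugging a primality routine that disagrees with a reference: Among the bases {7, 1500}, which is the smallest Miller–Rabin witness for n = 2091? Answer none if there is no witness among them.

n − 1 = 2090 = 2^1 · 1045, so s = 1 and d = 1045.
Base 7: x_0 = 7^1045 mod 2091 = 79. x_0 ∉ {1, 2090} and s = 1, so 7 is a Miller–Rabin witness and 2091 is composite.
Base 1500: x_0 = 1500^1045 mod 2091 = 1449. x_0 ∉ {1, 2090} and s = 1, so 1500 is a Miller–Rabin witness and 2091 is composite.
The smallest witness among the given bases is 7.

7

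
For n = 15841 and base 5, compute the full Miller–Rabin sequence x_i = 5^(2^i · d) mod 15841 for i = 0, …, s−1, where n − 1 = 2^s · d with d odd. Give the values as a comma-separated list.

3380, 3039, 218, 1, 1

n − 1 = 15840 = 2^5 · 495, so s = 5 and d = 495.
x_0 = 5^495 mod 15841 = 3380.
x_1 = 3380^2 mod 15841 = 3039.
x_2 = 3039^2 mod 15841 = 218.
x_3 = 218^2 mod 15841 = 1.
x_4 = 1^2 mod 15841 = 1.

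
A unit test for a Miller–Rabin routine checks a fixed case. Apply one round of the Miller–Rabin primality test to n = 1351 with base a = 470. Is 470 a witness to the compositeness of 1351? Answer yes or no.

no

n − 1 = 1350 = 2^1 · 675, so s = 1 and d = 675.
x_0 = 470^675 mod 1351 = 1.
x_0 = 1, so 470 is not a witness.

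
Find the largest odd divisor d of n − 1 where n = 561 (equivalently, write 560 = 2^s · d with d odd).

Halving: 560 → 280 → 140 → 70 → 35; 35 is odd.
So 560 = 2^4 · 35.

35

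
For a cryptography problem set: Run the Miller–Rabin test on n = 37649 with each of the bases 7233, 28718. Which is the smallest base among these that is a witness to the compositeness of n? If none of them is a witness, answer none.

none

n − 1 = 37648 = 2^4 · 2353, so s = 4 and d = 2353.
Base 7233: x_0 = 7233^2353 mod 37649 = 33362. x_0 is neither 1 nor 37648, so continue squaring. x_1 = 33362^2 mod 37649 = 5657. x_2 = 5657^2 mod 37649 = 37648. x_2 ≡ −1, so 7233 is not a witness.
Base 28718: x_0 = 28718^2353 mod 37649 = 5657. x_0 is neither 1 nor 37648, so continue squaring. x_1 = 5657^2 mod 37649 = 37648. x_1 ≡ −1, so 28718 is not a witness.
No listed base is a witness for 37649.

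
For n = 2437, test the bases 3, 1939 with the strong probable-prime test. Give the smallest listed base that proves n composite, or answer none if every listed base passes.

n − 1 = 2436 = 2^2 · 609, so s = 2 and d = 609.
Base 3: x_0 = 3^609 mod 2437 = 2436. x_0 = 2436 ≡ −1, so 3 is not a witness.
Base 1939: x_0 = 1939^609 mod 2437 = 398. x_0 is neither 1 nor 2436, so continue squaring. x_1 = 398^2 mod 2437 = 2436. x_1 ≡ −1, so 1939 is not a witness.
No listed base is a witness for 2437.

none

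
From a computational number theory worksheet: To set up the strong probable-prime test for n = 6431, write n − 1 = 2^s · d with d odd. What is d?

3215

Halving: 6430 → 3215; 3215 is odd.
So 6430 = 2^1 · 3215.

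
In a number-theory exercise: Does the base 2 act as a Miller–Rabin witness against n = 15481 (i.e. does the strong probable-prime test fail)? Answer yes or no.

yes

n − 1 = 15480 = 2^3 · 1935, so s = 3 and d = 1935.
Repeated squaring mod 15481: 2^1 ≡ 2, 2^2 ≡ 4, 2^4 ≡ 16, 2^8 ≡ 256, 2^16 ≡ 3612, 2^32 ≡ 11542, 2^64 ≡ 3759, 2^128 ≡ 11409, 2^256 ≡ 1033, 2^512 ≡ 14381, 2^1024 ≡ 2482.
1935 = 1024 + 512 + 256 + 128 + 8 + 4 + 2 + 1, so 2^1935 ≡ 2482·14381·1033·11409·256·16·4·2 ≡ 5771 (mod 15481).
x_0 = 2^1935 mod 15481 = 5771.
x_0 is neither 1 nor 15480, so continue squaring.
x_1 = 5771^2 mod 15481 = 4810.
x_2 = 4810^2 mod 15481 = 7486.
Reached i = s−1 = 2 without hitting −1: 2 is a Miller–Rabin witness and 15481 is composite.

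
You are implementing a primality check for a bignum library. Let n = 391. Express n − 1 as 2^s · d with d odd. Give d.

Halving: 390 → 195; 195 is odd.
So 390 = 2^1 · 195.

195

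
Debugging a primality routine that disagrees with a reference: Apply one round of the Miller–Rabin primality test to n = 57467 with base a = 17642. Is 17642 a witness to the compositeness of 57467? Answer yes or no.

no

n − 1 = 57466 = 2^1 · 28733, so s = 1 and d = 28733.
x_0 = 17642^28733 mod 57467 = 1.
x_0 = 1, so 17642 is not a witness.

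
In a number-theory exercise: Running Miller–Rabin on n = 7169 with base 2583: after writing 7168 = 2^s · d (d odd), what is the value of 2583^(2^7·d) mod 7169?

6126

n − 1 = 7168 = 2^10 · 7, so s = 10 and d = 7.
x_0 = 2583^7 mod 7169 = 6804.
x_1 = 6804^2 mod 7169 = 4183.
x_2 = 4183^2 mod 7169 = 5129.
x_3 = 5129^2 mod 7169 = 3580.
x_4 = 3580^2 mod 7169 = 5397.
x_5 = 5397^2 mod 7169 = 7131.
x_6 = 7131^2 mod 7169 = 1444.
x_7 = 1444^2 mod 7169 = 6126.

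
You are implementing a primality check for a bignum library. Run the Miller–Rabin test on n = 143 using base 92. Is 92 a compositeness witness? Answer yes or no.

yes

n − 1 = 142 = 2^1 · 71, so s = 1 and d = 71.
x_0 = 92^71 mod 143 = 92.
x_0 ∉ {1, 142} and s = 1, so 92 is a Miller–Rabin witness and 143 is composite.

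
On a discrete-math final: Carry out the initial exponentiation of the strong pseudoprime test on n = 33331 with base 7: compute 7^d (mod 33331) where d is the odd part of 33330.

n − 1 = 33330 = 2^1 · 16665, so s = 1 and d = 16665.
7^16665 mod 33331 = 33330.

33330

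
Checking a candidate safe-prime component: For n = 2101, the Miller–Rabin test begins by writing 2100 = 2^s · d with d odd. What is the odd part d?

Halving: 2100 → 1050 → 525; 525 is odd.
So 2100 = 2^2 · 525.

525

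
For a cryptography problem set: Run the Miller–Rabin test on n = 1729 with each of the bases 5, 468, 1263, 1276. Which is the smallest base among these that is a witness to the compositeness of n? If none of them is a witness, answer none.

n − 1 = 1728 = 2^6 · 27, so s = 6 and d = 27.
Base 5: x_0 = 5^27 mod 1729 = 1217. x_0 is neither 1 nor 1728, so continue squaring. x_1 = 1217^2 mod 1729 = 1065. x_2 = 1065^2 mod 1729 = 1. x_2 = 1 but x_1 ≠ ±1, a nontrivial square root of 1 — 5 is a witness and 1729 is composite.
Base 468: x_0 = 468^27 mod 1729 = 1196. x_0 is neither 1 nor 1728, so continue squaring. x_1 = 1196^2 mod 1729 = 533. x_2 = 533^2 mod 1729 = 533. x_3 = 533^2 mod 1729 = 533. x_4 = 533^2 mod 1729 = 533. x_5 = 533^2 mod 1729 = 533. Reached i = s−1 = 5 without hitting −1: 468 is a Miller–Rabin witness and 1729 is composite.
Base 1263: x_0 = 1263^27 mod 1729 = 1217. x_0 is neither 1 nor 1728, so continue squaring. x_1 = 1217^2 mod 1729 = 1065. x_2 = 1065^2 mod 1729 = 1. x_2 = 1 but x_1 ≠ ±1, a nontrivial square root of 1 — 1263 is a witness and 1729 is composite.
Base 1276: x_0 = 1276^27 mod 1729 = 645. x_0 is neither 1 nor 1728, so continue squaring. x_1 = 645^2 mod 1729 = 1065. x_2 = 1065^2 mod 1729 = 1. x_2 = 1 but x_1 ≠ ±1, a nontrivial square root of 1 — 1276 is a witness and 1729 is composite.
The smallest witness among the given bases is 5.

5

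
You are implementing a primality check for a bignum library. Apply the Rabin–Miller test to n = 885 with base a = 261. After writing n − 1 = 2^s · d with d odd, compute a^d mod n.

n − 1 = 884 = 2^2 · 221, so s = 2 and d = 221.
261^221 mod 885 = 186.

186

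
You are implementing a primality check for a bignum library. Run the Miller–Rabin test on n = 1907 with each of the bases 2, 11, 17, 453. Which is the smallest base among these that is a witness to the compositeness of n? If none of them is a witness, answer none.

none

n − 1 = 1906 = 2^1 · 953, so s = 1 and d = 953.
Base 2: x_0 = 2^953 mod 1907 = 1906. x_0 = 1906 ≡ −1, so 2 is not a witness.
Base 11: x_0 = 11^953 mod 1907 = 1906. x_0 = 1906 ≡ −1, so 11 is not a witness.
Base 17: x_0 = 17^953 mod 1907 = 1906. x_0 = 1906 ≡ −1, so 17 is not a witness.
Base 453: x_0 = 453^953 mod 1907 = 1906. x_0 = 1906 ≡ −1, so 453 is not a witness.
No listed base is a witness for 1907.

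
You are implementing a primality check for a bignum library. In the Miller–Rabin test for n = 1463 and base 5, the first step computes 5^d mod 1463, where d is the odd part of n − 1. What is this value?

n − 1 = 1462 = 2^1 · 731, so s = 1 and d = 731.
By repeated squaring, 5^731 ≡ 500 (mod 1463).

500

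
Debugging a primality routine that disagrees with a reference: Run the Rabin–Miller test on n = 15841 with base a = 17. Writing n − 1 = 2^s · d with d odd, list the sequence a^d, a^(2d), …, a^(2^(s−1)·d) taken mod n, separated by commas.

n − 1 = 15840 = 2^5 · 495, so s = 5 and d = 495.
x_0 = 17^495 mod 15841 = 10198.
x_1 = 10198^2 mod 15841 = 3039.
x_2 = 3039^2 mod 15841 = 218.
x_3 = 218^2 mod 15841 = 1.
x_4 = 1^2 mod 15841 = 1.

10198, 3039, 218, 1, 1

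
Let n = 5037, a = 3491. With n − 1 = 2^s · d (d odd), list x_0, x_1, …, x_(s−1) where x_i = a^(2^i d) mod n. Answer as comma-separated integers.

n − 1 = 5036 = 2^2 · 1259, so s = 2 and d = 1259.
x_0 = 3491^1259 mod 5037 = 3476.
x_1 = 3476^2 mod 5037 = 3850.

3476, 3850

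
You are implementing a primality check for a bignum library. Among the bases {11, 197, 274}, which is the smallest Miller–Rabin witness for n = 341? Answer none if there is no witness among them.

11

n − 1 = 340 = 2^2 · 85, so s = 2 and d = 85.
Base 11: x_0 = 11^85 mod 341 = 88. x_0 is neither 1 nor 340, so continue squaring. x_1 = 88^2 mod 341 = 242. Reached i = s−1 = 1 without hitting −1: 11 is a Miller–Rabin witness and 341 is composite.
Base 197: x_0 = 197^85 mod 341 = 274. x_0 is neither 1 nor 340, so continue squaring. x_1 = 274^2 mod 341 = 56. Reached i = s−1 = 1 without hitting −1: 197 is a Miller–Rabin witness and 341 is composite.
Base 274: x_0 = 274^85 mod 341 = 274. x_0 is neither 1 nor 340, so continue squaring. x_1 = 274^2 mod 341 = 56. Reached i = s−1 = 1 without hitting −1: 274 is a Miller–Rabin witness and 341 is composite.
The smallest witness among the given bases is 11.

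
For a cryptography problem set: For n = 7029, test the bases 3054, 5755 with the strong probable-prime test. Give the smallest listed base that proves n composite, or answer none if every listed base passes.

3054

n − 1 = 7028 = 2^2 · 1757, so s = 2 and d = 1757.
Base 3054: x_0 = 3054^1757 mod 7029 = 72. x_0 is neither 1 nor 7028, so continue squaring. x_1 = 72^2 mod 7029 = 5184. Reached i = s−1 = 1 without hitting −1: 3054 is a Miller–Rabin witness and 7029 is composite.
Base 5755: x_0 = 5755^1757 mod 7029 = 5947. x_0 is neither 1 nor 7028, so continue squaring. x_1 = 5947^2 mod 7029 = 3910. Reached i = s−1 = 1 without hitting −1: 5755 is a Miller–Rabin witness and 7029 is composite.
The smallest witness among the given bases is 3054.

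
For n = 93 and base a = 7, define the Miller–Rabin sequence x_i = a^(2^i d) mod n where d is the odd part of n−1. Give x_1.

n − 1 = 92 = 2^2 · 23, so s = 2 and d = 23.
x_0 = 7^23 mod 93 = 10.
x_1 = 10^2 mod 93 = 7.

7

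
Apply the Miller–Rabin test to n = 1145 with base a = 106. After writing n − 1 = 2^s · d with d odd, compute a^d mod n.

n − 1 = 1144 = 2^3 · 143, so s = 3 and d = 143.
106^143 mod 1145 = 426.

426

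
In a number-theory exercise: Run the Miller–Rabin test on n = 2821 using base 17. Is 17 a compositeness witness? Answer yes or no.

no

n − 1 = 2820 = 2^2 · 705, so s = 2 and d = 705.
Repeated squaring mod 2821: 17^1 ≡ 17, 17^2 ≡ 289, 17^4 ≡ 1712, 17^8 ≡ 2746, 17^16 ≡ 2804, 17^32 ≡ 289, 17^64 ≡ 1712, 17^128 ≡ 2746, 17^256 ≡ 2804, 17^512 ≡ 289.
705 = 512 + 128 + 64 + 1, so 17^705 ≡ 289·2746·1712·17 ≡ 2820 (mod 2821).
x_0 = 17^705 mod 2821 = 2820.
x_0 = 2820 ≡ −1, so 17 is not a witness.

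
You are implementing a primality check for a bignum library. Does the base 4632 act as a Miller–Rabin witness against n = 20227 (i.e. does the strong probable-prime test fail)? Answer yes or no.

n − 1 = 20226 = 2^1 · 10113, so s = 1 and d = 10113.
By repeated squaring, 4632^10113 ≡ 13898 (mod 20227).
x_0 = 4632^10113 mod 20227 = 13898.
x_0 ∉ {1, 20226} and s = 1, so 4632 is a Miller–Rabin witness and 20227 is composite.

yes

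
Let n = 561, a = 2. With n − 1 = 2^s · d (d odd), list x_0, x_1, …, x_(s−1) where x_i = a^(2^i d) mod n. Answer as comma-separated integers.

n − 1 = 560 = 2^4 · 35, so s = 4 and d = 35.
x_0 = 2^35 mod 561 = 263.
x_1 = 263^2 mod 561 = 166.
x_2 = 166^2 mod 561 = 67.
x_3 = 67^2 mod 561 = 1.

263, 166, 67, 1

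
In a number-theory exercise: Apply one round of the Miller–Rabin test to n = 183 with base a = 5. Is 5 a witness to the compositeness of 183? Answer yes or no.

n − 1 = 182 = 2^1 · 91, so s = 1 and d = 91.
By repeated squaring, 5^91 ≡ 5 (mod 183).
x_0 = 5^91 mod 183 = 5.
x_0 ∉ {1, 182} and s = 1, so 5 is a Miller–Rabin witness and 183 is composite.

yes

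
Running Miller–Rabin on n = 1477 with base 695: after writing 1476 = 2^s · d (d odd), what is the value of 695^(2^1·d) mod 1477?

n − 1 = 1476 = 2^2 · 369, so s = 2 and d = 369.
x_0 = 695^369 mod 1477 = 113.
x_1 = 113^2 mod 1477 = 953.

953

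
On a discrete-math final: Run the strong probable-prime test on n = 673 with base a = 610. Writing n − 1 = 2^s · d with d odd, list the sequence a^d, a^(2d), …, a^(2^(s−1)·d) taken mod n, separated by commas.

512, 347, 615, 672, 1

n − 1 = 672 = 2^5 · 21, so s = 5 and d = 21.
x_0 = 610^21 mod 673 = 512.
x_1 = 512^2 mod 673 = 347.
x_2 = 347^2 mod 673 = 615.
x_3 = 615^2 mod 673 = 672.
x_4 = 672^2 mod 673 = 1.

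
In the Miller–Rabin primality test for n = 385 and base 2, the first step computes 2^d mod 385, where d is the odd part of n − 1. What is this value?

n − 1 = 384 = 2^7 · 3, so s = 7 and d = 3.
2^3 mod 385 = 8.

8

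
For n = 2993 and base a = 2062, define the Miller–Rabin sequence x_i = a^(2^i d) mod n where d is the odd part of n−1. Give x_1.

402

n − 1 = 2992 = 2^4 · 187, so s = 4 and d = 187.
Repeated squaring mod 2993: 2062^1 ≡ 2062, 2062^2 ≡ 1784, 2062^4 ≡ 1097, 2062^8 ≡ 223, 2062^16 ≡ 1841, 2062^32 ≡ 1205, 2062^64 ≡ 420, 2062^128 ≡ 2806.
187 = 128 + 32 + 16 + 8 + 2 + 1, so 2062^187 ≡ 2806·1205·1841·223·1784·2062 ≡ 2028 (mod 2993).
x_0 = 2028.
x_1 = 2028^2 mod 2993 = 402.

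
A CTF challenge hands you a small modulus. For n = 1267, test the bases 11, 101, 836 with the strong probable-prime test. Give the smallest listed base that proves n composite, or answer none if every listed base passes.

11

n − 1 = 1266 = 2^1 · 633, so s = 1 and d = 633.
Base 11: x_0 = 11^633 mod 1267 = 64. x_0 ∉ {1, 1266} and s = 1, so 11 is a Miller–Rabin witness and 1267 is composite.
Base 101: x_0 = 101^633 mod 1267 = 230. x_0 ∉ {1, 1266} and s = 1, so 101 is a Miller–Rabin witness and 1267 is composite.
Base 836: x_0 = 836^633 mod 1267 = 356. x_0 ∉ {1, 1266} and s = 1, so 836 is a Miller–Rabin witness and 1267 is composite.
The smallest witness among the given bases is 11.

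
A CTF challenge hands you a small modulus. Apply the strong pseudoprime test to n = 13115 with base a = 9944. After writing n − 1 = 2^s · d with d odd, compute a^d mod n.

n − 1 = 13114 = 2^1 · 6557, so s = 1 and d = 6557.
Repeated squaring mod 13115: 9944^1 ≡ 9944, 9944^2 ≡ 9151, 9944^4 ≡ 1526, 9944^8 ≡ 7321, 9944^16 ≡ 9151, 9944^32 ≡ 1526, 9944^64 ≡ 7321, 9944^128 ≡ 9151, 9944^256 ≡ 1526, 9944^512 ≡ 7321, 9944^1024 ≡ 9151, 9944^2048 ≡ 1526, 9944^4096 ≡ 7321.
6557 = 4096 + 2048 + 256 + 128 + 16 + 8 + 4 + 1, so 9944^6557 ≡ 7321·1526·1526·9151·9151·7321·1526·9944 ≡ 489 (mod 13115).

489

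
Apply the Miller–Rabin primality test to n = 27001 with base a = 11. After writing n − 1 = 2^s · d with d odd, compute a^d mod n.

26473

n − 1 = 27000 = 2^3 · 3375, so s = 3 and d = 3375.
11^3375 mod 27001 = 26473.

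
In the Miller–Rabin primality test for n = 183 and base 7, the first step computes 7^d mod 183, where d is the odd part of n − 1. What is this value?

n − 1 = 182 = 2^1 · 91, so s = 1 and d = 91.
Repeated squaring mod 183: 7^1 ≡ 7, 7^2 ≡ 49, 7^4 ≡ 22, 7^8 ≡ 118, 7^16 ≡ 16, 7^32 ≡ 73, 7^64 ≡ 22.
91 = 64 + 16 + 8 + 2 + 1, so 7^91 ≡ 22·16·118·49·7 ≡ 115 (mod 183).

115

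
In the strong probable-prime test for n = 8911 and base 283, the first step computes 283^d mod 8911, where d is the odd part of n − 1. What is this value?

2547

n − 1 = 8910 = 2^1 · 4455, so s = 1 and d = 4455.
283^4455 mod 8911 = 2547.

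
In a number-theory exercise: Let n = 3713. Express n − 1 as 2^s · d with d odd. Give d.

Halving: 3712 → 1856 → 928 → 464 → 232 → 116 → 58 → 29; 29 is odd.
So 3712 = 2^7 · 29.

29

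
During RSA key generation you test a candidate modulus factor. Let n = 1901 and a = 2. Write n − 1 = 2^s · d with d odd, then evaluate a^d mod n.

n − 1 = 1900 = 2^2 · 475, so s = 2 and d = 475.
2^475 mod 1901 = 1683.

1683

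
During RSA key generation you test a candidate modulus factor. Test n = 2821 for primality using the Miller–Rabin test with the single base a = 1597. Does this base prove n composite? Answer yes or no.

n − 1 = 2820 = 2^2 · 705, so s = 2 and d = 705.
Repeated squaring mod 2821: 1597^1 ≡ 1597, 1597^2 ≡ 225, 1597^4 ≡ 2668, 1597^8 ≡ 841, 1597^16 ≡ 2031, 1597^32 ≡ 659, 1597^64 ≡ 2668, 1597^128 ≡ 841, 1597^256 ≡ 2031, 1597^512 ≡ 659.
705 = 512 + 128 + 64 + 1, so 1597^705 ≡ 659·841·2668·1597 ≡ 1737 (mod 2821).
x_0 = 1597^705 mod 2821 = 1737.
x_0 is neither 1 nor 2820, so continue squaring.
x_1 = 1737^2 mod 2821 = 1520.
Reached i = s−1 = 1 without hitting −1: 1597 is a Miller–Rabin witness and 2821 is composite.

yes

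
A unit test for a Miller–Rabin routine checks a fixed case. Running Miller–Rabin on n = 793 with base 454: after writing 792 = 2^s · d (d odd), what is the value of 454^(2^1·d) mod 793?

n − 1 = 792 = 2^3 · 99, so s = 3 and d = 99.
x_0 = 454^99 mod 793 = 662.
x_1 = 662^2 mod 793 = 508.

508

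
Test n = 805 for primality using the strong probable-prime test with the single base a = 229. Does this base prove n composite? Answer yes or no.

n − 1 = 804 = 2^2 · 201, so s = 2 and d = 201.
Repeated squaring mod 805: 229^1 ≡ 229, 229^2 ≡ 116, 229^4 ≡ 576, 229^8 ≡ 116, 229^16 ≡ 576, 229^32 ≡ 116, 229^64 ≡ 576, 229^128 ≡ 116.
201 = 128 + 64 + 8 + 1, so 229^201 ≡ 116·576·116·229 ≡ 804 (mod 805).
x_0 = 229^201 mod 805 = 804.
x_0 = 804 ≡ −1, so 229 is not a witness.

no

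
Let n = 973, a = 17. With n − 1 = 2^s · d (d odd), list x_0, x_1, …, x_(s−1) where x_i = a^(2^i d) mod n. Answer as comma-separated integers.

n − 1 = 972 = 2^2 · 243, so s = 2 and d = 243.
x_0 = 17^243 mod 973 = 62.
x_1 = 62^2 mod 973 = 925.

62, 925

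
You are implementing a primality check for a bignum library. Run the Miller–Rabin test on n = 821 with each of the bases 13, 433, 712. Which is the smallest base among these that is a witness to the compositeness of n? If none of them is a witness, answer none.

n − 1 = 820 = 2^2 · 205, so s = 2 and d = 205.
Base 13: x_0 = 13^205 mod 821 = 526. x_0 is neither 1 nor 820, so continue squaring. x_1 = 526^2 mod 821 = 820. x_1 ≡ −1, so 13 is not a witness.
Base 433: x_0 = 433^205 mod 821 = 526. x_0 is neither 1 nor 820, so continue squaring. x_1 = 526^2 mod 821 = 820. x_1 ≡ −1, so 433 is not a witness.
Base 712: x_0 = 712^205 mod 821 = 526. x_0 is neither 1 nor 820, so continue squaring. x_1 = 526^2 mod 821 = 820. x_1 ≡ −1, so 712 is not a witness.
No listed base is a witness for 821.

none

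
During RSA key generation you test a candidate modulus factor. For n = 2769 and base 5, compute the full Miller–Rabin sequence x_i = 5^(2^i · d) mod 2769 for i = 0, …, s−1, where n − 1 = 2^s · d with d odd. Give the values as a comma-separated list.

n − 1 = 2768 = 2^4 · 173, so s = 4 and d = 173.
x_0 = 5^173 mod 2769 = 551.
x_1 = 551^2 mod 2769 = 1780.
x_2 = 1780^2 mod 2769 = 664.
x_3 = 664^2 mod 2769 = 625.

551, 1780, 664, 625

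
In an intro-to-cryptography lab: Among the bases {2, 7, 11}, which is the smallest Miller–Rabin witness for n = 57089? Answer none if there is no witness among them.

none

n − 1 = 57088 = 2^8 · 223, so s = 8 and d = 223.
Base 2: x_0 = 2^223 mod 57089 = 20494. x_0 is neither 1 nor 57088, so continue squaring. x_1 = 20494^2 mod 57089 = 263. x_2 = 263^2 mod 57089 = 12080. x_3 = 12080^2 mod 57089 = 6916. x_4 = 6916^2 mod 57089 = 47563. x_5 = 47563^2 mod 57089 = 30255. x_6 = 30255^2 mod 57089 = 57088. x_6 ≡ −1, so 2 is not a witness.
Base 7: x_0 = 7^223 mod 57089 = 30255. x_0 is neither 1 nor 57088, so continue squaring. x_1 = 30255^2 mod 57089 = 57088. x_1 ≡ −1, so 7 is not a witness.
Base 11: x_0 = 11^223 mod 57089 = 1148. x_0 is neither 1 nor 57088, so continue squaring. x_1 = 1148^2 mod 57089 = 4857. x_2 = 4857^2 mod 57089 = 12692. x_3 = 12692^2 mod 57089 = 38795. x_4 = 38795^2 mod 57089 = 14718. x_5 = 14718^2 mod 57089 = 23858. x_6 = 23858^2 mod 57089 = 26834. x_7 = 26834^2 mod 57089 = 57088. x_7 ≡ −1, so 11 is not a witness.
No listed base is a witness for 57089.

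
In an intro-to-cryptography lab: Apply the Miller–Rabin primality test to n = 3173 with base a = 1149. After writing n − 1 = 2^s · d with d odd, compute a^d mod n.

n − 1 = 3172 = 2^2 · 793, so s = 2 and d = 793.
1149^793 mod 3173 = 1567.

1567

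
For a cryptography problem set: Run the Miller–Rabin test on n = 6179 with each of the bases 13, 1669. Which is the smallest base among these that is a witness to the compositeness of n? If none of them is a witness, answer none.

13

n − 1 = 6178 = 2^1 · 3089, so s = 1 and d = 3089.
Base 13: x_0 = 13^3089 mod 6179 = 4832. x_0 ∉ {1, 6178} and s = 1, so 13 is a Miller–Rabin witness and 6179 is composite.
Base 1669: x_0 = 1669^3089 mod 6179 = 1168. x_0 ∉ {1, 6178} and s = 1, so 1669 is a Miller–Rabin witness and 6179 is composite.
The smallest witness among the given bases is 13.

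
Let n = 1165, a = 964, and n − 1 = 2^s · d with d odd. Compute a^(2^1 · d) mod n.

n − 1 = 1164 = 2^2 · 291, so s = 2 and d = 291.
x_0 = 964^291 mod 1165 = 964.
x_1 = 964^2 mod 1165 = 791.

791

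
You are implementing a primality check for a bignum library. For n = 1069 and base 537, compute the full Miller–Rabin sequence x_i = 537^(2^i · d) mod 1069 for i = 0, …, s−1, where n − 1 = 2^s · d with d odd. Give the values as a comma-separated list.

n − 1 = 1068 = 2^2 · 267, so s = 2 and d = 267.
x_0 = 537^267 mod 1069 = 249.
x_1 = 249^2 mod 1069 = 1068.

249, 1068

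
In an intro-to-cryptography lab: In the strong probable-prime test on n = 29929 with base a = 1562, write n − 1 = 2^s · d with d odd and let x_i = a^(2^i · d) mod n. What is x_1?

14012

n − 1 = 29928 = 2^3 · 3741, so s = 3 and d = 3741.
Repeated squaring mod 29929: 1562^1 ≡ 1562, 1562^2 ≡ 15595, 1562^4 ≡ 971, 1562^8 ≡ 15042, 1562^16 ≡ 28453, 1562^32 ≡ 23688, 1562^64 ≡ 12452, 1562^128 ≡ 20084, 1562^256 ≡ 13923, 1562^512 ≡ 29725, 1562^1024 ≡ 11687, 1562^2048 ≡ 19942.
3741 = 2048 + 1024 + 512 + 128 + 16 + 8 + 4 + 1, so 1562^3741 ≡ 19942·11687·29725·20084·28453·15042·971·1562 ≡ 24819 (mod 29929).
x_0 = 24819.
x_1 = 24819^2 mod 29929 = 14012.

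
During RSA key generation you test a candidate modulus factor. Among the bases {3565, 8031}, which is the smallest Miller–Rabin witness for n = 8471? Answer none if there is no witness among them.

8031

n − 1 = 8470 = 2^1 · 4235, so s = 1 and d = 4235.
Base 3565: x_0 = 3565^4235 mod 8471 = 8470. x_0 = 8470 ≡ −1, so 3565 is not a witness.
Base 8031: x_0 = 8031^4235 mod 8471 = 3920. x_0 ∉ {1, 8470} and s = 1, so 8031 is a Miller–Rabin witness and 8471 is composite.
The smallest witness among the given bases is 8031.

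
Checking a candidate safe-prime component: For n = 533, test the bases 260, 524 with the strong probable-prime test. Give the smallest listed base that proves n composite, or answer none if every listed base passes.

n − 1 = 532 = 2^2 · 133, so s = 2 and d = 133.
Base 260: x_0 = 260^133 mod 533 = 273. x_0 is neither 1 nor 532, so continue squaring. x_1 = 273^2 mod 533 = 442. Reached i = s−1 = 1 without hitting −1: 260 is a Miller–Rabin witness and 533 is composite.
Base 524: x_0 = 524^133 mod 533 = 524. x_0 is neither 1 nor 532, so continue squaring. x_1 = 524^2 mod 533 = 81. Reached i = s−1 = 1 without hitting −1: 524 is a Miller–Rabin witness and 533 is composite.
The smallest witness among the given bases is 260.

260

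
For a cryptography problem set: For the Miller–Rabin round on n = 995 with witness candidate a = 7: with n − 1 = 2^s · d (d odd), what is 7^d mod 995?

447

n − 1 = 994 = 2^1 · 497, so s = 1 and d = 497.
7^497 mod 995 = 447.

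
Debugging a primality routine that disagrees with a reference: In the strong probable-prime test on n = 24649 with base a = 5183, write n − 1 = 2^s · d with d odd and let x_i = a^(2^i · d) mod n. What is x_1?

18996

n − 1 = 24648 = 2^3 · 3081, so s = 3 and d = 3081.
x_0 = 5183^3081 mod 24649 = 16199.
x_1 = 16199^2 mod 24649 = 18996.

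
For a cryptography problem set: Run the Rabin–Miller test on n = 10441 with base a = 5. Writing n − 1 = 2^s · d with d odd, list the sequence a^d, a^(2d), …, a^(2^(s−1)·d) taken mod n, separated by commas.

4662, 6523, 2454

n − 1 = 10440 = 2^3 · 1305, so s = 3 and d = 1305.
x_0 = 5^1305 mod 10441 = 4662.
x_1 = 4662^2 mod 10441 = 6523.
x_2 = 6523^2 mod 10441 = 2454.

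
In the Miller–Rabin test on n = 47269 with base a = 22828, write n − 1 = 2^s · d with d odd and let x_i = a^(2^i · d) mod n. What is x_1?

47268

n − 1 = 47268 = 2^2 · 11817, so s = 2 and d = 11817.
By repeated squaring, 22828^11817 ≡ 5543 (mod 47269).
x_0 = 5543.
x_1 = 5543^2 mod 47269 = 47268.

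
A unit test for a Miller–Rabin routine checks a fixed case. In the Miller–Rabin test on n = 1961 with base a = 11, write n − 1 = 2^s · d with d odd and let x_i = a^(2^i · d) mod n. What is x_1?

n − 1 = 1960 = 2^3 · 245, so s = 3 and d = 245.
x_0 = 11^245 mod 1961 = 1544.
x_1 = 1544^2 mod 1961 = 1321.

1321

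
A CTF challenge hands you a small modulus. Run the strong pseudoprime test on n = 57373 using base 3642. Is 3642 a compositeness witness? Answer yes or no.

n − 1 = 57372 = 2^2 · 14343, so s = 2 and d = 14343.
Repeated squaring mod 57373: 3642^1 ≡ 3642, 3642^2 ≡ 11001, 3642^4 ≡ 22344, 3642^8 ≡ 51863, 3642^16 ≡ 9783, 3642^32 ≡ 8925, 3642^64 ≡ 21901, 3642^128 ≡ 15521, 3642^256 ≡ 49587, 3642^512 ≡ 35908, 3642^1024 ≡ 41035, 3642^2048 ≡ 31048, 3642^4096 ≡ 54531, 3642^8192 ≡ 44744.
14343 = 8192 + 4096 + 2048 + 4 + 2 + 1, so 3642^14343 ≡ 44744·54531·31048·22344·11001·3642 ≡ 1 (mod 57373).
x_0 = 3642^14343 mod 57373 = 1.
x_0 = 1, so 3642 is not a witness.

no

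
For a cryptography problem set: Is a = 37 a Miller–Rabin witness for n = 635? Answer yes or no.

n − 1 = 634 = 2^1 · 317, so s = 1 and d = 317.
x_0 = 37^317 mod 635 = 607.
x_0 ∉ {1, 634} and s = 1, so 37 is a Miller–Rabin witness and 635 is composite.

yes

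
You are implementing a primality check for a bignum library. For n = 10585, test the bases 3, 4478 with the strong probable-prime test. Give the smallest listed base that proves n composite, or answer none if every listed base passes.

n − 1 = 10584 = 2^3 · 1323, so s = 3 and d = 1323.
Base 3: x_0 = 3^1323 mod 10585 = 8422. x_0 is neither 1 nor 10584, so continue squaring. x_1 = 8422^2 mod 10585 = 10584. x_1 ≡ −1, so 3 is not a witness.
Base 4478: x_0 = 4478^1323 mod 10585 = 6397. x_0 is neither 1 nor 10584, so continue squaring. x_1 = 6397^2 mod 10585 = 10584. x_1 ≡ −1, so 4478 is not a witness.
No listed base is a witness for 10585.

none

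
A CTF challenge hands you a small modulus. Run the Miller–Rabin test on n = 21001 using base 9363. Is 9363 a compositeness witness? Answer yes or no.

no

n − 1 = 21000 = 2^3 · 2625, so s = 3 and d = 2625.
x_0 = 9363^2625 mod 21001 = 473.
x_0 is neither 1 nor 21000, so continue squaring.
x_1 = 473^2 mod 21001 = 13719.
x_2 = 13719^2 mod 21001 = 21000.
x_2 ≡ −1, so 9363 is not a witness.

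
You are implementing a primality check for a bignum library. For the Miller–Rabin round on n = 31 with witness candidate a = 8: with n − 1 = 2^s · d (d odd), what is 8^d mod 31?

1

n − 1 = 30 = 2^1 · 15, so s = 1 and d = 15.
Repeated squaring mod 31: 8^1 ≡ 8, 8^2 ≡ 2, 8^4 ≡ 4, 8^8 ≡ 16.
15 = 8 + 4 + 2 + 1, so 8^15 ≡ 16·4·2·8 ≡ 1 (mod 31).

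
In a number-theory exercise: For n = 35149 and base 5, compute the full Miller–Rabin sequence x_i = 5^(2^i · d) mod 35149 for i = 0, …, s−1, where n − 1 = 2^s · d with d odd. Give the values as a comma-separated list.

35148, 1

n − 1 = 35148 = 2^2 · 8787, so s = 2 and d = 8787.
x_0 = 5^8787 mod 35149 = 35148.
x_1 = 35148^2 mod 35149 = 1.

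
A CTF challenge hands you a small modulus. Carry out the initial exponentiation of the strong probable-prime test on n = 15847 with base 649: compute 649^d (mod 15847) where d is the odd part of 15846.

1689

n − 1 = 15846 = 2^1 · 7923, so s = 1 and d = 7923.
649^7923 mod 15847 = 1689.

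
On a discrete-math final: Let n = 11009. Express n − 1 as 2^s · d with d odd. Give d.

Halving: 11008 → 5504 → 2752 → 1376 → 688 → 344 → 172 → 86 → 43; 43 is odd.
So 11008 = 2^8 · 43.

43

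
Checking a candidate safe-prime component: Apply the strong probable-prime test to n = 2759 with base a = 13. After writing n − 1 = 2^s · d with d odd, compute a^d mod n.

260

n − 1 = 2758 = 2^1 · 1379, so s = 1 and d = 1379.
Repeated squaring mod 2759: 13^1 ≡ 13, 13^2 ≡ 169, 13^4 ≡ 971, 13^8 ≡ 2022, 13^16 ≡ 2405, 13^32 ≡ 1161, 13^64 ≡ 1529, 13^128 ≡ 968, 13^256 ≡ 1723, 13^512 ≡ 45, 13^1024 ≡ 2025.
1379 = 1024 + 256 + 64 + 32 + 2 + 1, so 13^1379 ≡ 2025·1723·1529·1161·169·13 ≡ 260 (mod 2759).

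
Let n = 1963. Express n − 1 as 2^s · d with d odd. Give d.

Halving: 1962 → 981; 981 is odd.
So 1962 = 2^1 · 981.

981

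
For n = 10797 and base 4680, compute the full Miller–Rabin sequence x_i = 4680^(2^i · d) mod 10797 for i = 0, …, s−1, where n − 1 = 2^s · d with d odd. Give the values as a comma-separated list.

2544, 4533

n − 1 = 10796 = 2^2 · 2699, so s = 2 and d = 2699.
x_0 = 4680^2699 mod 10797 = 2544.
x_1 = 2544^2 mod 10797 = 4533.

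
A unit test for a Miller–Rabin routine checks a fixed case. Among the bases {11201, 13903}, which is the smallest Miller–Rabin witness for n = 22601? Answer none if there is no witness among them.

11201

n − 1 = 22600 = 2^3 · 2825, so s = 3 and d = 2825.
Base 11201: x_0 = 11201^2825 mod 22601 = 19442. x_0 is neither 1 nor 22600, so continue squaring. x_1 = 19442^2 mod 22601 = 12240. x_2 = 12240^2 mod 22601 = 18172. Reached i = s−1 = 2 without hitting −1: 11201 is a Miller–Rabin witness and 22601 is composite.
Base 13903: x_0 = 13903^2825 mod 22601 = 16243. x_0 is neither 1 nor 22600, so continue squaring. x_1 = 16243^2 mod 22601 = 13576. x_2 = 13576^2 mod 22601 = 19222. Reached i = s−1 = 2 without hitting −1: 13903 is a Miller–Rabin witness and 22601 is composite.
The smallest witness among the given bases is 11201.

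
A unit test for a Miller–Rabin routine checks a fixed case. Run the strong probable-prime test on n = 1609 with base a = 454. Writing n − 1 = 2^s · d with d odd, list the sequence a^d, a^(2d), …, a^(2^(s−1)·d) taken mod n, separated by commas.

n − 1 = 1608 = 2^3 · 201, so s = 3 and d = 201.
x_0 = 454^201 mod 1609 = 1254.
x_1 = 1254^2 mod 1609 = 523.
x_2 = 523^2 mod 1609 = 1608.

1254, 523, 1608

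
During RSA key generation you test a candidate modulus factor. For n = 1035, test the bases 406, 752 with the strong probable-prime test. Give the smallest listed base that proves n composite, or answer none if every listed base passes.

406

n − 1 = 1034 = 2^1 · 517, so s = 1 and d = 517.
Base 406: x_0 = 406^517 mod 1035 = 91. x_0 ∉ {1, 1034} and s = 1, so 406 is a Miller–Rabin witness and 1035 is composite.
Base 752: x_0 = 752^517 mod 1035 = 392. x_0 ∉ {1, 1034} and s = 1, so 752 is a Miller–Rabin witness and 1035 is composite.
The smallest witness among the given bases is 406.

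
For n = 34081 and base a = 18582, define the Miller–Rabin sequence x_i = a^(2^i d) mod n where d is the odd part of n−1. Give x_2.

21448

n − 1 = 34080 = 2^5 · 1065, so s = 5 and d = 1065.
x_0 = 18582^1065 mod 34081 = 252.
x_1 = 252^2 mod 34081 = 29423.
x_2 = 29423^2 mod 34081 = 21448.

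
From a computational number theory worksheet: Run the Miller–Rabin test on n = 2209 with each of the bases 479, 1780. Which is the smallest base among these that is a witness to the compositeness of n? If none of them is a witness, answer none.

n − 1 = 2208 = 2^5 · 69, so s = 5 and d = 69.
Base 479: x_0 = 479^69 mod 2209 = 1. x_0 = 1, so 479 is not a witness.
Base 1780: x_0 = 1780^69 mod 2209 = 93. x_0 is neither 1 nor 2208, so continue squaring. x_1 = 93^2 mod 2209 = 2022. x_2 = 2022^2 mod 2209 = 1834. x_3 = 1834^2 mod 2209 = 1458. x_4 = 1458^2 mod 2209 = 706. Reached i = s−1 = 4 without hitting −1: 1780 is a Miller–Rabin witness and 2209 is composite.
The smallest witness among the given bases is 1780.

1780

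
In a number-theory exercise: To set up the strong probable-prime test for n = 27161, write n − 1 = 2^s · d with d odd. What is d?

3395

Halving: 27160 → 13580 → 6790 → 3395; 3395 is odd.
So 27160 = 2^3 · 3395.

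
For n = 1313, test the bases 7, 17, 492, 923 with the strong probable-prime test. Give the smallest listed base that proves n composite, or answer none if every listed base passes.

n − 1 = 1312 = 2^5 · 41, so s = 5 and d = 41.
Base 7: x_0 = 7^41 mod 1313 = 609. x_0 is neither 1 nor 1312, so continue squaring. x_1 = 609^2 mod 1313 = 615. x_2 = 615^2 mod 1313 = 81. x_3 = 81^2 mod 1313 = 1309. x_4 = 1309^2 mod 1313 = 16. Reached i = s−1 = 4 without hitting −1: 7 is a Miller–Rabin witness and 1313 is composite.
Base 17: x_0 = 17^41 mod 1313 = 1128. x_0 is neither 1 nor 1312, so continue squaring. x_1 = 1128^2 mod 1313 = 87. x_2 = 87^2 mod 1313 = 1004. x_3 = 1004^2 mod 1313 = 945. x_4 = 945^2 mod 1313 = 185. Reached i = s−1 = 4 without hitting −1: 17 is a Miller–Rabin witness and 1313 is composite.
Base 492: x_0 = 492^41 mod 1313 = 1047. x_0 is neither 1 nor 1312, so continue squaring. x_1 = 1047^2 mod 1313 = 1167. x_2 = 1167^2 mod 1313 = 308. x_3 = 308^2 mod 1313 = 328. x_4 = 328^2 mod 1313 = 1231. Reached i = s−1 = 4 without hitting −1: 492 is a Miller–Rabin witness and 1313 is composite.
Base 923: x_0 = 923^41 mod 1313 = 923. x_0 is neither 1 nor 1312, so continue squaring. x_1 = 923^2 mod 1313 = 1105. x_2 = 1105^2 mod 1313 = 1248. x_3 = 1248^2 mod 1313 = 286. x_4 = 286^2 mod 1313 = 390. Reached i = s−1 = 4 without hitting −1: 923 is a Miller–Rabin witness and 1313 is composite.
The smallest witness among the given bases is 7.

7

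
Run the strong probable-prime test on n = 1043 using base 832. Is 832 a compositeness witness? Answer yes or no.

n − 1 = 1042 = 2^1 · 521, so s = 1 and d = 521.
By repeated squaring, 832^521 ≡ 524 (mod 1043).
x_0 = 832^521 mod 1043 = 524.
x_0 ∉ {1, 1042} and s = 1, so 832 is a Miller–Rabin witness and 1043 is composite.

yes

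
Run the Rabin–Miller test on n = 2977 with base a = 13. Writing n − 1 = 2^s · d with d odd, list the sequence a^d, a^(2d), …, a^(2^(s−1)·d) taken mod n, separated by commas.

n − 1 = 2976 = 2^5 · 93, so s = 5 and d = 93.
x_0 = 13^93 mod 2977 = 2834.
x_1 = 2834^2 mod 2977 = 2587.
x_2 = 2587^2 mod 2977 = 273.
x_3 = 273^2 mod 2977 = 104.
x_4 = 104^2 mod 2977 = 1885.

2834, 2587, 273, 104, 1885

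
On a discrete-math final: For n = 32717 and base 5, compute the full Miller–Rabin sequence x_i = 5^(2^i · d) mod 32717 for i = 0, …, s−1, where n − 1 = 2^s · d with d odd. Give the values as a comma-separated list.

n − 1 = 32716 = 2^2 · 8179, so s = 2 and d = 8179.
x_0 = 5^8179 mod 32717 = 11332.
x_1 = 11332^2 mod 32717 = 32716.

11332, 32716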